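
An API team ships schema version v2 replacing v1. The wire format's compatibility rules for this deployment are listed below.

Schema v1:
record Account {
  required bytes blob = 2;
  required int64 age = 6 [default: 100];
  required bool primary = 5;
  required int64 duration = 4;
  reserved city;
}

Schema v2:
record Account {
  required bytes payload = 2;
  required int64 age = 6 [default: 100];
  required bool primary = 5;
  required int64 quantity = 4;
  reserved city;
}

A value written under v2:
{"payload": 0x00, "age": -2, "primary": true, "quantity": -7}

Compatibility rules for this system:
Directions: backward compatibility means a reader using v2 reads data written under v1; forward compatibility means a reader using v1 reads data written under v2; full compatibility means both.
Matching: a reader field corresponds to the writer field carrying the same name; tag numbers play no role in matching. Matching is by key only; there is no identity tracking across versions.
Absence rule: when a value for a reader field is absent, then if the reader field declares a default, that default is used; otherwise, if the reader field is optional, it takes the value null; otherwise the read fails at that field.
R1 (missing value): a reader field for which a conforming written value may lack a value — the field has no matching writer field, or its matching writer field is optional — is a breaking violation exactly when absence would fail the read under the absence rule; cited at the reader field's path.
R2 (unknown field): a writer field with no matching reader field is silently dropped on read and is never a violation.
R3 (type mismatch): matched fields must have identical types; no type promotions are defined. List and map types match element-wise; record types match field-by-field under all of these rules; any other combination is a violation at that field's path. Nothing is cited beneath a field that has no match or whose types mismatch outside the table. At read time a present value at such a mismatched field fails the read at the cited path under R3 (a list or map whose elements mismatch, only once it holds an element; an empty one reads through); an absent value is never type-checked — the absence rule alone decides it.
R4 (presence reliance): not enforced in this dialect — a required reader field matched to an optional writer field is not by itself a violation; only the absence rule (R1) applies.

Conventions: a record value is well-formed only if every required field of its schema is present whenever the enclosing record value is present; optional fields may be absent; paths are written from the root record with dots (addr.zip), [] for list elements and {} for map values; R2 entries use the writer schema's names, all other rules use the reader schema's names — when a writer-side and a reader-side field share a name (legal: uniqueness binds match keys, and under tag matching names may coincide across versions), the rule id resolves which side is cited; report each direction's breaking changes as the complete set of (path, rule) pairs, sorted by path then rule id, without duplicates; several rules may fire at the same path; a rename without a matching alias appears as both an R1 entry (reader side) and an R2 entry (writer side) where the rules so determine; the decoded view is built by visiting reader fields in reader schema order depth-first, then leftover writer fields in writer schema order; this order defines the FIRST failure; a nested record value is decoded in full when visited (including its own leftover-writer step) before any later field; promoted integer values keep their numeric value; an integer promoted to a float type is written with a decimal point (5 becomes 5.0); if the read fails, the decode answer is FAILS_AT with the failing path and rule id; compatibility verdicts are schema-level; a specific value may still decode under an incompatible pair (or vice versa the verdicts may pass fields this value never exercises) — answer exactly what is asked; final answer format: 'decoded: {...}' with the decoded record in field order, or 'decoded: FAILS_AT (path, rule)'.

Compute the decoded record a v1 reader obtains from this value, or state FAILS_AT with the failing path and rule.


decoded: FAILS_AT (blob, R1)

in Account below, arrows point writer -> reader
decode (reader v1):
  read fails at blob under R1 (no fill)
  => FAILS_AT (blob, R1)
remaining Account differences; none change what is asked:
  renamed field duration to quantity in record Account -> a verdict-level change on Account — the shown value reads the same


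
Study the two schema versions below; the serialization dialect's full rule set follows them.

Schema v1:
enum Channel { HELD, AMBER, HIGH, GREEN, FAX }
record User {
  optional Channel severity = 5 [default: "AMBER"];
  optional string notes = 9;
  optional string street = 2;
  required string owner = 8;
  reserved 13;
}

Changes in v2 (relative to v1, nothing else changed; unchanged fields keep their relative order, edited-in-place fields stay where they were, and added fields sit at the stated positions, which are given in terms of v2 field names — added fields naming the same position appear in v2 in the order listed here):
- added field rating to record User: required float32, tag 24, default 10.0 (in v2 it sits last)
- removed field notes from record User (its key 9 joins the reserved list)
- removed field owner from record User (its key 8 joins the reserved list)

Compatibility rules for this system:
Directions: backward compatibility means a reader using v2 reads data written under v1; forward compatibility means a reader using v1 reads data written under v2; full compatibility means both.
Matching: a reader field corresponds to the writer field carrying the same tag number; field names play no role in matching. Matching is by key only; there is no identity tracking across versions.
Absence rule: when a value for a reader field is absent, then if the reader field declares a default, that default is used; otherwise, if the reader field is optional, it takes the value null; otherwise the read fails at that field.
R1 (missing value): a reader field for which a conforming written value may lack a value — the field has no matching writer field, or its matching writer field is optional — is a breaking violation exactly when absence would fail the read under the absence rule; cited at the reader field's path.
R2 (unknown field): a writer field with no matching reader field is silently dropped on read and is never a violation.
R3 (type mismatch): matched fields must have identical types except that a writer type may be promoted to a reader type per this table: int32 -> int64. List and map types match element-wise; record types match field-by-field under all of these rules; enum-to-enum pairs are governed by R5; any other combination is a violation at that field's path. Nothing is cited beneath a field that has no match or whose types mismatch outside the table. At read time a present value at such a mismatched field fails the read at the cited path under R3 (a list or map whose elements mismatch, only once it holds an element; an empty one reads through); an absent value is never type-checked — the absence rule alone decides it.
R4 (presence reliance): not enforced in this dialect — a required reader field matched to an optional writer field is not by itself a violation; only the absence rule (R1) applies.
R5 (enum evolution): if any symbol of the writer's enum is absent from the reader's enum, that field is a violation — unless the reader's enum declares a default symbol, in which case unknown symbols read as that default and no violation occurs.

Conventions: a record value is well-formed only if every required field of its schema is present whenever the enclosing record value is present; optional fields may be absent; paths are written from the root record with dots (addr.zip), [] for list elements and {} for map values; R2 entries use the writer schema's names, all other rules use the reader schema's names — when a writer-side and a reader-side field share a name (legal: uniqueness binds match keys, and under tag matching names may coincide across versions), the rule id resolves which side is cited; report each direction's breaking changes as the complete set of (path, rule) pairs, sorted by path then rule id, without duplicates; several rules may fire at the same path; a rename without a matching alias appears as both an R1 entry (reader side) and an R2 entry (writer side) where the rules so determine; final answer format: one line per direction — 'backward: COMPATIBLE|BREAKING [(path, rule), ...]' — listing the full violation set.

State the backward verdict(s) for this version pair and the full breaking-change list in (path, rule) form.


backward: COMPATIBLE []

arrows below run writer -> reader for User
backward on User — v2 reading data written by v1:
  severity <- severity (Channel -> Channel, writer optional)
  street <- street (string -> string, writer optional)
  rating: no writer match
  notes (writer side), unknown to reader
  owner (writer side), unknown to reader
  => no violations; backward on User: COMPATIBLE
the rest of the User diff is inert for this question:
  added field rating to record User: required float32, tag 24, default 10.0 (in v2 it sits last) -> inert for the asked User verdict: nothing fires
  removed field notes from record User (its key 9 joins the reserved list) -> inert for the asked User verdict: nothing fires
  removed field owner from record User (its key 8 joins the reserved list) -> its effect on User is confined to the forward direction, not asked


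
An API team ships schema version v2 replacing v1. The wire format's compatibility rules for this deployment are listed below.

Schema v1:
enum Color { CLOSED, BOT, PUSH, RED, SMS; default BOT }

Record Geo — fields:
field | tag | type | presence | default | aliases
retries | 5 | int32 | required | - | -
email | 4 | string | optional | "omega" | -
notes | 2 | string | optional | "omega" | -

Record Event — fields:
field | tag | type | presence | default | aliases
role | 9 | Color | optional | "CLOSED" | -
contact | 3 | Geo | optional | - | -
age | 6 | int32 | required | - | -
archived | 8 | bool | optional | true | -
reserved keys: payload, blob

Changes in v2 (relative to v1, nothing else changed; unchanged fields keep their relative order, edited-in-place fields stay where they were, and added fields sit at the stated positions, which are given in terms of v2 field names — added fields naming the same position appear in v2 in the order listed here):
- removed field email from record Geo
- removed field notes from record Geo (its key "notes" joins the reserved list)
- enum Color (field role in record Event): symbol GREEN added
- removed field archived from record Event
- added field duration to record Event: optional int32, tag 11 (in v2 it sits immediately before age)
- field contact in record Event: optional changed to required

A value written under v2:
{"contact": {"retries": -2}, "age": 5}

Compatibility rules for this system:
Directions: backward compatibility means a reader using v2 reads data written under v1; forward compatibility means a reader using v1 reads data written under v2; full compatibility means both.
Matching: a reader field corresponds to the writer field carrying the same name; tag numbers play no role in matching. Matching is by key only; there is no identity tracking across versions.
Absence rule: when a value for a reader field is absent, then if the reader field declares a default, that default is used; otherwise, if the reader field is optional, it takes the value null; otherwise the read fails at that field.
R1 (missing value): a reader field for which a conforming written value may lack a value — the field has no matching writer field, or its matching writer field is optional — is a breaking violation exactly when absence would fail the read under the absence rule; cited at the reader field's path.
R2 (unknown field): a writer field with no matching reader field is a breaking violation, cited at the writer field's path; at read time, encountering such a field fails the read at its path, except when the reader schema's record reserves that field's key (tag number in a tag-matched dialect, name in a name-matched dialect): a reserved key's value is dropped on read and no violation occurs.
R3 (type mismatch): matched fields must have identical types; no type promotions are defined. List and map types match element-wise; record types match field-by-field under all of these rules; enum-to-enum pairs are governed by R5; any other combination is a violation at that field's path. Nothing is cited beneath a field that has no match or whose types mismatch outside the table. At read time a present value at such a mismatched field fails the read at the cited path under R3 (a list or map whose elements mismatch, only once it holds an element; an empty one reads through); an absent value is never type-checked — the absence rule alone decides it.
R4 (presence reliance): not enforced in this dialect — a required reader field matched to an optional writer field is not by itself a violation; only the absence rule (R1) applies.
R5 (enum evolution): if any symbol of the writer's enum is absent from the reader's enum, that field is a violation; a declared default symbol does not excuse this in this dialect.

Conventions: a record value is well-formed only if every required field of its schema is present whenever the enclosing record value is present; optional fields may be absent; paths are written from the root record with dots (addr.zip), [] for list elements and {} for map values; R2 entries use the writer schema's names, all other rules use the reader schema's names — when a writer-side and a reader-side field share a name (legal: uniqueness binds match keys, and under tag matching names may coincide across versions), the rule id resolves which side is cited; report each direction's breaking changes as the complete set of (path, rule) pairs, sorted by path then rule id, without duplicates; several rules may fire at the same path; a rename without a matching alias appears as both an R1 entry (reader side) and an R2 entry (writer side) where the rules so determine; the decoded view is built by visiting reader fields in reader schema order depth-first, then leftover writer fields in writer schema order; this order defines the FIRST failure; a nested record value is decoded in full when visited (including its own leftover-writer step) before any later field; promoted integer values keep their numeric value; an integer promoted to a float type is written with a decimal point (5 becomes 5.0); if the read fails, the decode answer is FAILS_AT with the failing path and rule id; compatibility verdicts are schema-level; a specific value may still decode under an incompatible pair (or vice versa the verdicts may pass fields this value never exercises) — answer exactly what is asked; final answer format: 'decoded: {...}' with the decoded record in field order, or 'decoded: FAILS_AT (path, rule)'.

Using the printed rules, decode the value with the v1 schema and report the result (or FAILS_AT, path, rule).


arrows below run writer -> reader for Event
decoding the Event value with the v1 reader:
  role := "CLOSED" (absent -> default)
  contact.retries := -2
  contact.email := "omega" (absent -> default)
  contact.notes := "omega" (absent -> default)
  age := 5
  archived := true (absent -> default)
  => decoded: {"role": "CLOSED", "contact": {"retries": -2, "email": "omega", "notes": "omega"}, "age": 5, "archived": true}
the rest of the Event diff is inert for this question:
  removed field email from record Geo -> affects the rule determinations only; this particular Event value decodes identically
  removed field notes from record Geo (its key "notes" joins the reserved list) -> inert under this dialect — no rule fires on Event and the result does not move
  enum Color (field role in record Event): symbol GREEN added -> affects the rule determinations only; this particular Event value decodes identically
  removed field archived from record Event -> affects the rule determinations only; this particular Event value decodes identically
  added field duration to record Event: optional int32, tag 11 (in v2 it sits immediately before age) -> affects the rule determinations only; this particular Event value decodes identically
  field contact in record Event: optional changed to required -> affects the rule determinations only; this particular Event value decodes identically

decoded: {"role": "CLOSED", "contact": {"retries": -2, "email": "omega", "notes": "omega"}, "age": 5, "archived": true}


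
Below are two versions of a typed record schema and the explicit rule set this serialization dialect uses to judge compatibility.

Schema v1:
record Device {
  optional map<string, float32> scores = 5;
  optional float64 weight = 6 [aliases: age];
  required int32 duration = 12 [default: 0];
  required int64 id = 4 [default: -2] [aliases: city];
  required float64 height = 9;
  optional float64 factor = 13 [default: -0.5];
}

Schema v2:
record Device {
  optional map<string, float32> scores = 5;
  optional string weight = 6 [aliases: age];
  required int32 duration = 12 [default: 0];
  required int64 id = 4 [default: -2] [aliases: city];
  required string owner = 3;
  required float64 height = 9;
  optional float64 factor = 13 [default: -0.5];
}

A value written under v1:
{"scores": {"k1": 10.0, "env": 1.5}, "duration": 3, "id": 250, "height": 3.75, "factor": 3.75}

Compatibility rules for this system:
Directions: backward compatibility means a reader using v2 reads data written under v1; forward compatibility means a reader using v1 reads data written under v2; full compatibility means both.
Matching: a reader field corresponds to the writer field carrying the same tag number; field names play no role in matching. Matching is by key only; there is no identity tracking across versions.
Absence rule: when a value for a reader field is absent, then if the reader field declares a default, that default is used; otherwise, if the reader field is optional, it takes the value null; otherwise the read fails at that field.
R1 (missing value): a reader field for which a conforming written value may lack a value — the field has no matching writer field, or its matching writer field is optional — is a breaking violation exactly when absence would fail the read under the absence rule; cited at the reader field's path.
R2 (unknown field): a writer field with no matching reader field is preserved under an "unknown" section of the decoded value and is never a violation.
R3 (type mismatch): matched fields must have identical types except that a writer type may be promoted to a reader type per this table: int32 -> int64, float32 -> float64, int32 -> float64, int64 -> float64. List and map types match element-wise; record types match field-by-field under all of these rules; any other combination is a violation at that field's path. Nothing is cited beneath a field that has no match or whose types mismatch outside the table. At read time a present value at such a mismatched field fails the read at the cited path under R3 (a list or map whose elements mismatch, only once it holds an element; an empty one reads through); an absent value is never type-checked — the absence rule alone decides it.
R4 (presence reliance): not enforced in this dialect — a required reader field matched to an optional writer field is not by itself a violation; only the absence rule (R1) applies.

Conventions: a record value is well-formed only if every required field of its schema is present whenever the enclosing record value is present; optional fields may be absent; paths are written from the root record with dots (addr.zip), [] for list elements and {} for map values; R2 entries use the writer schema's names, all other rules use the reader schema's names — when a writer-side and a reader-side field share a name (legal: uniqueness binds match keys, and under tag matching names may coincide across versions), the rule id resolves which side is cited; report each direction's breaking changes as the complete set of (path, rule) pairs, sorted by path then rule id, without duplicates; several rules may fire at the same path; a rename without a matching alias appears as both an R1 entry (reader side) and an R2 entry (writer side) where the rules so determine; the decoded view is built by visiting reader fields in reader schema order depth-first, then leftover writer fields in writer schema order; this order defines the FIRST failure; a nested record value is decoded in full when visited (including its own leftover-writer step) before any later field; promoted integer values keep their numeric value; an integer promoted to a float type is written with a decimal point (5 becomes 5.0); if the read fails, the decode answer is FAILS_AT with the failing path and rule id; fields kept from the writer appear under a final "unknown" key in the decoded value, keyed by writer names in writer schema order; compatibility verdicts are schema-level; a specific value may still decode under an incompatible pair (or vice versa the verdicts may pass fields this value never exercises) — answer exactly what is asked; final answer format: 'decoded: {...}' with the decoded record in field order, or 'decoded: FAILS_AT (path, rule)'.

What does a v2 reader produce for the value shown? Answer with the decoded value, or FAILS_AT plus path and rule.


arrows below run writer -> reader for Device
decode walk for Device under reader schema v2:
  scores := {"k1": 10.0, "env": 1.5}
  weight := null (not supplied -> null)
  duration := 3
  id := 250
  read fails at owner under R1 (no fill)
  => FAILS_AT (owner, R1)
diffs on Device not affecting the asked answer:
  field weight in record Device: type float64 changed to string -> shifts the Device verdicts, not this decode

decoded: FAILS_AT (owner, R1)


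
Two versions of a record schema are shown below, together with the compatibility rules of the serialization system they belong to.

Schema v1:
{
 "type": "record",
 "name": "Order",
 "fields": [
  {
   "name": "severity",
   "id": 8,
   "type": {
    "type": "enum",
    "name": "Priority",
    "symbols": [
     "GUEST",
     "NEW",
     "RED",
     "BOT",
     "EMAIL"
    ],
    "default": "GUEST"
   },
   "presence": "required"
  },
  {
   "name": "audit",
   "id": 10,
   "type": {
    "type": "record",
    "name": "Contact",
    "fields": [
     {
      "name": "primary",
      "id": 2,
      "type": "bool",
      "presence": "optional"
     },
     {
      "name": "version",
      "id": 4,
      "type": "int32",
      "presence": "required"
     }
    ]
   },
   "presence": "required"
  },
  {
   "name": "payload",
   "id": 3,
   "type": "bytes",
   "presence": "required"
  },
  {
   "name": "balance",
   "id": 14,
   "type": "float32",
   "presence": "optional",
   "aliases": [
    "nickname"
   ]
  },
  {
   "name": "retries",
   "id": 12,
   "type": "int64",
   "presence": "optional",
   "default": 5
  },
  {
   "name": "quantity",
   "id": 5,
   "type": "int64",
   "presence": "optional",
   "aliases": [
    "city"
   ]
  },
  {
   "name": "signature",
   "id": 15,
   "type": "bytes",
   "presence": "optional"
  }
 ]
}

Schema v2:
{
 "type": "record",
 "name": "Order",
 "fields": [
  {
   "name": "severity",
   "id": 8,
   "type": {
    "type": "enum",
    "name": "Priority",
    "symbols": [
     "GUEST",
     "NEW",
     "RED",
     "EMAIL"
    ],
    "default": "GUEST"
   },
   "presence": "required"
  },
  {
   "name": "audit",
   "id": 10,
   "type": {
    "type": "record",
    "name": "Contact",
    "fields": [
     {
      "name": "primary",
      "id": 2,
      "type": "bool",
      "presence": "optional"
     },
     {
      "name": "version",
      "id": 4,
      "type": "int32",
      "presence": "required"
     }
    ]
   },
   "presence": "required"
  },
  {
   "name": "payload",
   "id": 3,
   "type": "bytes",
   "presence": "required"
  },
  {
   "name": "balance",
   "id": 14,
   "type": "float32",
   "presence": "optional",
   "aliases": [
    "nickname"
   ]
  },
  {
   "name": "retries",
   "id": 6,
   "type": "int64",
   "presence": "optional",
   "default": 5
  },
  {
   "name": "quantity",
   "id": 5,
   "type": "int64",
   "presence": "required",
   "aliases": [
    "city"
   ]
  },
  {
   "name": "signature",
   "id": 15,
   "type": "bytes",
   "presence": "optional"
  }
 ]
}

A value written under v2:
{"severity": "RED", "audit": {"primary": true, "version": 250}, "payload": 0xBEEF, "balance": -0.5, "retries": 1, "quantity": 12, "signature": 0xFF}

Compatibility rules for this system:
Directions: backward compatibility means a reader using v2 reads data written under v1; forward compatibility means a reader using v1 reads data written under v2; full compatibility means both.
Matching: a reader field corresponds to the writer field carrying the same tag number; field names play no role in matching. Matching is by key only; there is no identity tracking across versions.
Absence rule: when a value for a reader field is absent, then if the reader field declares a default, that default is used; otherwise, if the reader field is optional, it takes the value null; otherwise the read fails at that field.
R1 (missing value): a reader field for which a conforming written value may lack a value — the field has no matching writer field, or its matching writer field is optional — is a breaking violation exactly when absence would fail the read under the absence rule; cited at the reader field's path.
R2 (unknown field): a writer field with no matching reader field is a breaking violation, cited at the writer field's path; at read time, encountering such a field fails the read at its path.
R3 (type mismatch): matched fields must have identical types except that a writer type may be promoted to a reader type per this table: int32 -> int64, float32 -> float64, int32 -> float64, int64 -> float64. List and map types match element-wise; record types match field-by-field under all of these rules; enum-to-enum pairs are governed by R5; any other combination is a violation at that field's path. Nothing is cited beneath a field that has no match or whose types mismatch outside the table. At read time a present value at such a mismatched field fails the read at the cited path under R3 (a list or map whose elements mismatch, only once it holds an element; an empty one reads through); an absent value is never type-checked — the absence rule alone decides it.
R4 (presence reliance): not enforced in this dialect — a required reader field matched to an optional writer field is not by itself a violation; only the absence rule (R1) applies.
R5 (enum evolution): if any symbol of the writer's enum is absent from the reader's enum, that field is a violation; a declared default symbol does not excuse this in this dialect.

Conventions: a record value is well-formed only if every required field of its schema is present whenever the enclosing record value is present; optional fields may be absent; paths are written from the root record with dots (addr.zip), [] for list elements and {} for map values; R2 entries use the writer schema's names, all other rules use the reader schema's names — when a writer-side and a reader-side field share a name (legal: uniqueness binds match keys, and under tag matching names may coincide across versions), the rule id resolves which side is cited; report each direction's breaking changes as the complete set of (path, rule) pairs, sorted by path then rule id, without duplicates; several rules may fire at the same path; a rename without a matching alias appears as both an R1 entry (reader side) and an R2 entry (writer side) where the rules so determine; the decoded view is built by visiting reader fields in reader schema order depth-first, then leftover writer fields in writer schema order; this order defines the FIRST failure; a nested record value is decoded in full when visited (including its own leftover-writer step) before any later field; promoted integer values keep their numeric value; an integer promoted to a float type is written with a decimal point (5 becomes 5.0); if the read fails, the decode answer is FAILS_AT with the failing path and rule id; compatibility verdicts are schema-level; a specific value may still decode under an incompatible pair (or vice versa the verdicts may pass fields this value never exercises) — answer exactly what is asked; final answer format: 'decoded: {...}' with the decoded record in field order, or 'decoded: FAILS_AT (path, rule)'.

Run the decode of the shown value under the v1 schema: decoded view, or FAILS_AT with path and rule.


in Order below, arrows point writer -> reader
decode (reader v1):
  severity := "RED"
  audit.primary := true
  audit.version := 250
  payload := 0xBEEF
  balance := -0.5
  retries := 5 (no value, default fills)
  quantity := 12
  signature := 0xFF
  read fails at retries under R2 (unknown field)
  => FAILS_AT (retries, R2)
ruling out the remaining Order differences:
  enum Priority (field severity in record Order): symbol BOT removed -> affects the rule determinations only; this particular Order value decodes identically
  field quantity in record Order: optional changed to required -> affects the rule determinations only; this particular Order value decodes identically

decoded: FAILS_AT (retries, R2)


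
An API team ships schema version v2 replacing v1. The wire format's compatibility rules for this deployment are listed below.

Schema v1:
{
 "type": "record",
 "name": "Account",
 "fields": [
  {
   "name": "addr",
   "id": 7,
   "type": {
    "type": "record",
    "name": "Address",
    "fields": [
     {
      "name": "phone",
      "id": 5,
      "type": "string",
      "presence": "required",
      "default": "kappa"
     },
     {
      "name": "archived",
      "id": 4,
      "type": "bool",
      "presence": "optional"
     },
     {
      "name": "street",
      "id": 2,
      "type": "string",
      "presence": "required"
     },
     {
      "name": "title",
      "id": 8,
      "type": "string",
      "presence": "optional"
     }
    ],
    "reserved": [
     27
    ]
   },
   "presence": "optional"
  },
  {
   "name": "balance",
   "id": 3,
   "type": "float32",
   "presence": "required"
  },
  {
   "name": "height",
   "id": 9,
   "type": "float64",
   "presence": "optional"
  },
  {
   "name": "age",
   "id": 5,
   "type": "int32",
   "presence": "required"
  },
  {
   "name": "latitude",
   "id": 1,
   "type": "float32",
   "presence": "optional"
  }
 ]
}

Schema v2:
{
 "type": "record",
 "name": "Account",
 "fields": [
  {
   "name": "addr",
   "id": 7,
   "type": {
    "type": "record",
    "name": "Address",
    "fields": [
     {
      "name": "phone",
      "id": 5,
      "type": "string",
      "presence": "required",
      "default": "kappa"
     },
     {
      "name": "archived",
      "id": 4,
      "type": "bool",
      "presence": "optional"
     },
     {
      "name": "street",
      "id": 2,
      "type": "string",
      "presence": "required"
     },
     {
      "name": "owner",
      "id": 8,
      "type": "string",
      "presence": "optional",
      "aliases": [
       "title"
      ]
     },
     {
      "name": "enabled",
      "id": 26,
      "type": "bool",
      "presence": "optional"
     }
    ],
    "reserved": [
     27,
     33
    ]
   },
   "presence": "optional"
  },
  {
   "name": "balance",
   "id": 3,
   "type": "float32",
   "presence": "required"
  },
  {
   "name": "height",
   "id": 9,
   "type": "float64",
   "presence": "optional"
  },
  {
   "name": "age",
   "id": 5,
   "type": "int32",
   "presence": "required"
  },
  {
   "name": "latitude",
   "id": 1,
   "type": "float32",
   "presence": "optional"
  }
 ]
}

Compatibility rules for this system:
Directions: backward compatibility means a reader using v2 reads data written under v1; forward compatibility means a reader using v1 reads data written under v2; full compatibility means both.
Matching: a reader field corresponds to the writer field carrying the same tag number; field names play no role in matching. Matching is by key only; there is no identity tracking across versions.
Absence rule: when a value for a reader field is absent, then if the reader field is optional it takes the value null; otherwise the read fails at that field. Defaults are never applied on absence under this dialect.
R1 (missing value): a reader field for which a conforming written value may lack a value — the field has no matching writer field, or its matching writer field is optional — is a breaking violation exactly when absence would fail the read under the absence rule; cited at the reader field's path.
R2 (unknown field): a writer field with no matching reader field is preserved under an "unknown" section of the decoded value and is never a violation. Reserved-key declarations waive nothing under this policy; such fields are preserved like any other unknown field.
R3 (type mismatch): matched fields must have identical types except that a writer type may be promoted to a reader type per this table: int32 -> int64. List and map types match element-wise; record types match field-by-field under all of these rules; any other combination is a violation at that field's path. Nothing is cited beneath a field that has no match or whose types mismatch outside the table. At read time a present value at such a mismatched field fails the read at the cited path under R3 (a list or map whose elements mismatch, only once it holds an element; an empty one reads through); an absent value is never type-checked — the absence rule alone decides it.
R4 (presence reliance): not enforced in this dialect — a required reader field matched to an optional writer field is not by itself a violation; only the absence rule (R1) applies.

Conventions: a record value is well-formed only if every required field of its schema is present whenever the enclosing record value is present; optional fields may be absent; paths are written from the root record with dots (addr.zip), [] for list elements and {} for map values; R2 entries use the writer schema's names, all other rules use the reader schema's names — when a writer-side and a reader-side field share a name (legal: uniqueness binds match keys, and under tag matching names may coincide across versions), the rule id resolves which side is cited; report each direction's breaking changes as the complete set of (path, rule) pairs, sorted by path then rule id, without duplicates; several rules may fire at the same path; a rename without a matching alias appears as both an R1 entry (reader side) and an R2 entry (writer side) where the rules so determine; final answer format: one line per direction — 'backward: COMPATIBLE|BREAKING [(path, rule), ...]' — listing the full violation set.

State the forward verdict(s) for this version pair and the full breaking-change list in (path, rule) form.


arrows below run writer -> reader for Account
forward analysis of Account with v1 as reader and v2 as writer:
  writer optional, Address -> Address: reader addr maps from writer addr
  writer required, float32 -> float32: reader balance maps from writer balance
  writer optional, float64 -> float64: reader height maps from writer height
  writer required, int32 -> int32: reader age maps from writer age
  writer optional, float32 -> float32: reader latitude maps from writer latitude
  writer required, string -> string: reader addr.phone maps from writer addr.phone
  writer optional, bool -> bool: reader addr.archived maps from writer addr.archived
  writer required, string -> string: reader addr.street maps from writer addr.street
  writer optional, string -> string: reader addr.title maps from writer addr.owner
  writer addr.enabled: unknown to reader
  nothing fires on Account: forward is COMPATIBLE
ruling out the remaining Account differences:
  renamed field title to owner in record Address (alias title declared on the renamed field) -> fires no rule on Account, leaving the asked answer as it is
  added field enabled to record Address: optional bool, tag 26 (in v2 it sits last) -> fires no rule on Account, leaving the asked answer as it is

forward: COMPATIBLE []


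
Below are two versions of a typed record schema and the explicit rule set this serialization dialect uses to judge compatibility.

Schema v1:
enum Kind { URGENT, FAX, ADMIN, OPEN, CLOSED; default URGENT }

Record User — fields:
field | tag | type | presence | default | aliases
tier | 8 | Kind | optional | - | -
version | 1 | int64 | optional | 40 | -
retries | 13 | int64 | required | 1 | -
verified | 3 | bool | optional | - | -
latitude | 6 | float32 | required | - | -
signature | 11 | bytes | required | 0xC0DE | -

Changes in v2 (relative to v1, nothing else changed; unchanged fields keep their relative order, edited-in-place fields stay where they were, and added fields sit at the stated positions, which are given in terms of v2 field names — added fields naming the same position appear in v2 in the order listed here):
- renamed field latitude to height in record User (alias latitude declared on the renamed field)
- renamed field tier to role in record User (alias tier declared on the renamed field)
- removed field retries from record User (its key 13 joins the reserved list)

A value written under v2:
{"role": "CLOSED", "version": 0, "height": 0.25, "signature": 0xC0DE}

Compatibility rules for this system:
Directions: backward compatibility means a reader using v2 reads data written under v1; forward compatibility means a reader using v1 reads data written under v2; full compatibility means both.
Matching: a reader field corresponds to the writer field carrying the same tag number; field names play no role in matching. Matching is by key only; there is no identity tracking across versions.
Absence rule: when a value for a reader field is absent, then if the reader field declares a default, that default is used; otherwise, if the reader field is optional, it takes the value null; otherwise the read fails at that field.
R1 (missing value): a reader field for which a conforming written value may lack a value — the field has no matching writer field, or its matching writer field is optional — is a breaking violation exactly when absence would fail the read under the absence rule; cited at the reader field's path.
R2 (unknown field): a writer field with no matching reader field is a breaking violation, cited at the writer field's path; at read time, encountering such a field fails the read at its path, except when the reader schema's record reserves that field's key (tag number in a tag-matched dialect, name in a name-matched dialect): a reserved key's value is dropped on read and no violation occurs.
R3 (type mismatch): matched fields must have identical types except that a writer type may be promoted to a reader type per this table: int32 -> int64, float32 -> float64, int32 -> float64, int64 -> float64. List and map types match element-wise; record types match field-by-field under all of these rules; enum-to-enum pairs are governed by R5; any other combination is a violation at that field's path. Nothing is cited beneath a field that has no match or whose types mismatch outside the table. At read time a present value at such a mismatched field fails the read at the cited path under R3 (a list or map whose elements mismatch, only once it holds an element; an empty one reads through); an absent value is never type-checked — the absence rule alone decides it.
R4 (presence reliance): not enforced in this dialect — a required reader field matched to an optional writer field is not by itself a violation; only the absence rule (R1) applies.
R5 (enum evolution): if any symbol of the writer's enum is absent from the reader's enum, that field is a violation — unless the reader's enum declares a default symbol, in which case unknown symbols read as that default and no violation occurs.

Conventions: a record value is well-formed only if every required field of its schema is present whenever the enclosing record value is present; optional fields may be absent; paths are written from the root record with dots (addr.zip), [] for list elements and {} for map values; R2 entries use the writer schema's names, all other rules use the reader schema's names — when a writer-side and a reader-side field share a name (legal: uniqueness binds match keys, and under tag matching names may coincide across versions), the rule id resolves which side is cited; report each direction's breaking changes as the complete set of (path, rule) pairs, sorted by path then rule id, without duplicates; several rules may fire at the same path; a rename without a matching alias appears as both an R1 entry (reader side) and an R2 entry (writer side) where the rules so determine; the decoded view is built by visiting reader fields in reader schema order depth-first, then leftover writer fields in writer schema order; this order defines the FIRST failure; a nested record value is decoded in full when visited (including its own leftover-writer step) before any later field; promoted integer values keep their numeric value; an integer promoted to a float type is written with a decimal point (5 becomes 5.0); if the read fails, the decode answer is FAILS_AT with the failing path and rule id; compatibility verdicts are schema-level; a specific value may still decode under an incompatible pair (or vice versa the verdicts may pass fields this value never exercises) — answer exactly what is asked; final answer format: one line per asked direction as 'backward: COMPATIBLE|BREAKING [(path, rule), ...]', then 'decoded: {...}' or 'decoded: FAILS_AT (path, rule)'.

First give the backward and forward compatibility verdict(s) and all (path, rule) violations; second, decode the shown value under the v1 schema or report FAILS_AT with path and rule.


backward: COMPATIBLE []; forward: COMPATIBLE []; decoded: {"tier": "CLOSED", "version": 0, "retries": 1, "verified": null, "latitude": 0.25, "signature": 0xC0DE}

the writer's type comes first in each User pair
backward pass over User, reader schema v2, writer schema v1:
  Kind -> Kind, writer optional: role aligns to tier
  int64 -> int64, writer optional: version aligns to version
  bool -> bool, writer optional: verified aligns to verified
  float32 -> float32, writer required: height aligns to latitude
  bytes -> bytes, writer required: signature aligns to signature
  leftover writer field: retries
  => no violations; backward on User: COMPATIBLE
forward pass over User, reader schema v1, writer schema v2:
  Kind -> Kind, writer optional: tier aligns to role
  int64 -> int64, writer optional: version aligns to version
  retries has no writer counterpart
  bool -> bool, writer optional: verified aligns to verified
  float32 -> float32, writer required: latitude aligns to height
  bytes -> bytes, writer required: signature aligns to signature
  => no violations; forward on User: COMPATIBLE
decode walk for User under reader schema v1:
  tier := "CLOSED" (from writer role)
  version := 0
  retries := 1 (absent -> default)
  verified := null (absent, optional -> null)
  latitude := 0.25 (from writer height)
  signature := 0xC0DE
  => decoded: {"tier": "CLOSED", "version": 0, "retries": 1, "verified": null, "latitude": 0.25, "signature": 0xC0DE}
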